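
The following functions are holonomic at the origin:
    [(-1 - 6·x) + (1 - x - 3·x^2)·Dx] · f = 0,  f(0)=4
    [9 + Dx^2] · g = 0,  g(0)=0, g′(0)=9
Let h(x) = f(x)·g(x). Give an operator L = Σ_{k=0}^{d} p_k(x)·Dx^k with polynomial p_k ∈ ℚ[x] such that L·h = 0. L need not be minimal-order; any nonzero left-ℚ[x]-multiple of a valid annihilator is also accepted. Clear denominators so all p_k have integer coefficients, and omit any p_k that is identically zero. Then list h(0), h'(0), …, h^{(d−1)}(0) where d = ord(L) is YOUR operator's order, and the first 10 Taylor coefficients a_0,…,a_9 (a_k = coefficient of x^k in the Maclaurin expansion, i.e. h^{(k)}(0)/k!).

L = (-3 + 9·x + 27·x^2) + (2 + 12·x)·Dx + (-1 + x + 3·x^2)·Dx^2  (order 2).
h: a_k = 0, 36, 36, 90, 198, 4923/10, 10863/10, 358119/140, 162873/28, 3022101/224, …
ICs: h(0) = 0, h′(0) = 36.

f: a_k = 4, 4, 16, 28, 76, 160, 388, 868, 2032, 4636, …
g: a_k = 0, 9, 0, -27/2, 0, 243/40, 0, -729/560, 0, 729/4480, …
Product ⇒ symmetric product L₀, ord ≤ 2.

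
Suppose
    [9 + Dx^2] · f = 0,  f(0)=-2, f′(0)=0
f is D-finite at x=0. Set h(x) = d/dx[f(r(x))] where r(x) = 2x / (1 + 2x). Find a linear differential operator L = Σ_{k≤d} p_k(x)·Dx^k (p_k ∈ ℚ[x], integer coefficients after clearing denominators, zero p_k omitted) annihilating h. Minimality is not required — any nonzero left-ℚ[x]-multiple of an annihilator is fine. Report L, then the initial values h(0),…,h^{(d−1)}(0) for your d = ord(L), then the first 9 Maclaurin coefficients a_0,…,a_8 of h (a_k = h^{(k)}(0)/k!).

f: a_k = -2, 0, 9, 0, -27/4, 0, 81/40, 0, -729/2240, …
L₀ from L_f via x↦r, Dx↦r'^{-1}Dx.
Differentiate: ansatz ord ≤ ord L₀ ⇒ L.
L = (60 + 96·x + 96·x^2) + (12 + 72·x + 144·x^2 + 96·x^3)·Dx + (1 + 8·x + 24·x^2 + 32·x^3 + 16·x^4)·Dx^2  (order 2).
h: a_k = 0, 72, -432, 1296, -1440, -39312/5, 308448/5, -9393696/35, 31482432/35, …
ICs: h(0) = 0, h′(0) = 72.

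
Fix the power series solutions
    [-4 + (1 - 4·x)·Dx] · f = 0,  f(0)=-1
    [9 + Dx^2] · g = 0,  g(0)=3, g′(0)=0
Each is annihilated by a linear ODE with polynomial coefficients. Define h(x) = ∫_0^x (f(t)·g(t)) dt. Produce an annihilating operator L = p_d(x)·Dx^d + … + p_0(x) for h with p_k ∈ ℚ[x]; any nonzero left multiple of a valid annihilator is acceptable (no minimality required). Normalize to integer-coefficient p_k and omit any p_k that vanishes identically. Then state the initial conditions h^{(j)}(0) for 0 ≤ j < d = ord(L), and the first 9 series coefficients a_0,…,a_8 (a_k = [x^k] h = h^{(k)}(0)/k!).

f: a_k = -1, -4, -16, -64, -256, -1024, -4096, -16384, -65536, …
g: a_k = 3, 0, -27/2, 0, 81/8, 0, -243/80, 0, 2187/4480, …
h₀=f·g: eliminate ⇒ L₀, order ≤ 1·2.
Integrate: L := L₀·Dx.
L = (-9 + 36·x)·Dx + 8·Dx^2 + (-1 + 4·x)·Dx^3  (order 3).
h: a_k = 0, -3, -6, -23/2, -69/2, -4497/40, -1499/4, -719277/560, -719277/160, …
ICs: h(0) = 0, h′(0) = -3, h′′(0) = -12.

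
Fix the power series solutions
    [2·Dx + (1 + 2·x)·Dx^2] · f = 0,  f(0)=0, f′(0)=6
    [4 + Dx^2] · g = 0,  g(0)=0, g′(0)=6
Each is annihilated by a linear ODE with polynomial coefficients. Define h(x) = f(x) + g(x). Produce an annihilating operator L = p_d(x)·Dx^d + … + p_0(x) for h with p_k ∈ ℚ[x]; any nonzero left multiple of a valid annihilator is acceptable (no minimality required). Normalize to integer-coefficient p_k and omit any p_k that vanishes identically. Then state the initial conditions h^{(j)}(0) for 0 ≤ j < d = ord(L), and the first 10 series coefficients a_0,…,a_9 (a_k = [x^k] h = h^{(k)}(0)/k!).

f: a_k = 0, 6, -6, 8, -12, 96/5, -32, 384/7, -96, 512/3, …
g: a_k = 0, 6, 0, -4, 0, 4/5, 0, -8/105, 0, 4/945, …
L₀ := lclm(L_f,L_g); ord L₀ ≤ 2+2.
L = (56 + 32·x + 32·x^2)·Dx + (12 + 40·x + 48·x^2 + 32·x^3)·Dx^2 + (14 + 8·x + 8·x^2)·Dx^3 + (3 + 10·x + 12·x^2 + 8·x^3)·Dx^4  (order 4).
h: a_k = 0, 12, -6, 4, -12, 20, -32, 5752/105, -96, 161284/945, …
ICs: h(0) = 0, h′(0) = 12, h′′(0) = -12, h′′′(0) = 24.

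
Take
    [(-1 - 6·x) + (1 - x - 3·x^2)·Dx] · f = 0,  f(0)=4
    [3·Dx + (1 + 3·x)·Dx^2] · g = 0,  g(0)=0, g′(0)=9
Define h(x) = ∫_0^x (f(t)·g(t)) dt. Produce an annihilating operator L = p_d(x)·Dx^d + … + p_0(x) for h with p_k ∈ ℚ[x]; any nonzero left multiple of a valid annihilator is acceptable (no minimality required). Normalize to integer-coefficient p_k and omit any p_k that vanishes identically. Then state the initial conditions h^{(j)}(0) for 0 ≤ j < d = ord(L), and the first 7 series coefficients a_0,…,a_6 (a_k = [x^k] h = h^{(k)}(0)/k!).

f: a_k = 4, 4, 16, 28, 76, 160, 388, …
g: a_k = 0, 9, -27/2, 27, -243/4, 729/5, -729/2, …
h₀=f·g: eliminate ⇒ L₀, order ≤ 1·2.
h=∫₀ˣh₀: take L = L₀·Dx.
L = (9 + 36·x)·Dx + (-1 + 21·x + 45·x^2)·Dx^2 + (-1 - 2·x + 6·x^2 + 9·x^3)·Dx^3  (order 3).
h: a_k = 0, 0, 18, -6, 99/2, -99/5, 1797/10, …
ICs: h(0) = 0, h′(0) = 0, h′′(0) = 36.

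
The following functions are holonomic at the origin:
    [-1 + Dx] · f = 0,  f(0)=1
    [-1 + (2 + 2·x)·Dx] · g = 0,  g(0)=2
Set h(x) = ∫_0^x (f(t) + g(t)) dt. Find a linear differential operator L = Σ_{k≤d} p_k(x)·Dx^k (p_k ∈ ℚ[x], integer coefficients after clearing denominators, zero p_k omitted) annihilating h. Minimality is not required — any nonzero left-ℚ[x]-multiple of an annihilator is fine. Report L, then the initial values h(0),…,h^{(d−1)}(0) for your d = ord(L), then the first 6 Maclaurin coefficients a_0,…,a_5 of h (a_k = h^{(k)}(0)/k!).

L = (3 + 2·x)·Dx + (-5 - 8·x - 4·x^2)·Dx^2 + (2 + 6·x + 4·x^2)·Dx^3  (order 3).
h: a_k = 0, 3, 1, 1/12, 7/96, -7/960, …
ICs: h(0) = 0, h′(0) = 3, h′′(0) = 2.

f: a_k = 1, 1, 1/2, 1/6, 1/24, 1/120, …
g: a_k = 2, 1, -1/4, 1/8, -5/64, 7/128, …
Weyl lclm of L_f,L_g ⇒ L₀ (ord ≤ 2).
h=∫h₀ ⇒ L = L₀·Dx.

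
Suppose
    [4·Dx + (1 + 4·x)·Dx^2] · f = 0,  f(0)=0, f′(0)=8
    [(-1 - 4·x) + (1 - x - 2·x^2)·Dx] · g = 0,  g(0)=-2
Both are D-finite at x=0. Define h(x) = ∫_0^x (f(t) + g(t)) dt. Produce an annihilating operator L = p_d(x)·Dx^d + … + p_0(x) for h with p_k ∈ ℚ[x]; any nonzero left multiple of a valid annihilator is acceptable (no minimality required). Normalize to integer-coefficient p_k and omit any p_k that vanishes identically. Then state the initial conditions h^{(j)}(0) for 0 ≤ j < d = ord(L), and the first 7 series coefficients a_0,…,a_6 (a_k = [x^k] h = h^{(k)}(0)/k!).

f: a_k = 0, 8, -16, 128/3, -128, 2048/5, -4096/3, …
g: a_k = -2, -2, -6, -10, -22, -42, -86, …
h₀=f+g: left-lcm gives L₀, ord ≤ 3.
∫: right-multiply L₀ by Dx.
L = (-156 - 624·x - 1440·x^2 - 768·x^3 - 768·x^4)·Dx^2 + (1 - 160·x - 1064·x^2 - 1952·x^3 - 1600·x^4 - 1280·x^5)·Dx^3 + (5 + 39·x + 66·x^2 - 80·x^3 - 240·x^4 - 384·x^5 - 256·x^6)·Dx^4  (order 4).
h: a_k = 0, -2, 3, -22/3, 49/6, -30, 919/15, …
ICs: h(0) = 0, h′(0) = -2, h′′(0) = 6, h′′′(0) = -44.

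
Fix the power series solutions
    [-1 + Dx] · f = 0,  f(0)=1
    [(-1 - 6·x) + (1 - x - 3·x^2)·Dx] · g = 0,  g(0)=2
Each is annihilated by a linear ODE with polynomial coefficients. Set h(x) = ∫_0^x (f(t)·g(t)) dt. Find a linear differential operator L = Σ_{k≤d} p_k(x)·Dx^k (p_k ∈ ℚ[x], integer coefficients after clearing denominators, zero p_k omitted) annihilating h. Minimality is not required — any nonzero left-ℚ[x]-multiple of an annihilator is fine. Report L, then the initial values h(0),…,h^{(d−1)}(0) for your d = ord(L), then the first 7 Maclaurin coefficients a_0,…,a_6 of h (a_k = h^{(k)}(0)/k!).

f: a_k = 1, 1, 1/2, 1/6, 1/24, 1/120, 1/720, …
g: a_k = 2, 2, 8, 14, 38, 80, 194, …
Product ⇒ symmetric product L₀, ord ≤ 1.
Integrate: L := L₀·Dx.
L = (2 + 5·x - 3·x^2)·Dx + (-1 + x + 3·x^2)·Dx^2  (order 2).
h: a_k = 0, 2, 2, 11/3, 35/6, 677/60, 3793/180, …
ICs: h(0) = 0, h′(0) = 2.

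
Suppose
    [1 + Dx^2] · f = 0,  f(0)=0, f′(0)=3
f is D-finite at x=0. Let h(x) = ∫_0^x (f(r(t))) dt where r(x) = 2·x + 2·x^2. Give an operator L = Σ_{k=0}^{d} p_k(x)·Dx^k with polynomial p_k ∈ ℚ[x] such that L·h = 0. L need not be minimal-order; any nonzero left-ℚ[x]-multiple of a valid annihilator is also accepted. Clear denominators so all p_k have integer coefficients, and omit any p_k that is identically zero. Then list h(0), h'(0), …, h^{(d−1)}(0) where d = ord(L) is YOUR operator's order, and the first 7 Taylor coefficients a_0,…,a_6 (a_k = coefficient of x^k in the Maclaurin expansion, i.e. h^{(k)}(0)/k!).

L = (4 + 24·x + 48·x^2 + 32·x^3)·Dx - 2·Dx^2 + (1 + 2·x)·Dx^3  (order 3).
h: a_k = 0, 0, 3, 2, -1, -12/5, -28/15, …
ICs: h(0) = 0, h′(0) = 0, h′′(0) = 6.

f: a_k = 0, 3, 0, -1/2, 0, 1/40, 0, …
Substitute x→r, Dx→(1/r')Dx; clear ⇒ L₀.
h=∫₀ˣh₀: take L = L₀·Dx.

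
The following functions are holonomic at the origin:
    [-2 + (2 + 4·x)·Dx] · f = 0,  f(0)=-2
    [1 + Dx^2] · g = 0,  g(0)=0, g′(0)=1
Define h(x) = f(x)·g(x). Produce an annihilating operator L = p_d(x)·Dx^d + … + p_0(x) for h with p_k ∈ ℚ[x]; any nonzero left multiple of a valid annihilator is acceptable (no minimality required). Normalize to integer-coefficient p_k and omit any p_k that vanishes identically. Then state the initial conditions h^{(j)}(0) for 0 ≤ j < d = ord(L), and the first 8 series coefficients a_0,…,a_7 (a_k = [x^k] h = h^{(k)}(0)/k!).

f: a_k = -2, -2, 1, -1, 5/4, -7/4, 21/8, -33/8, …
g: a_k = 0, 1, 0, -1/6, 0, 1/120, 0, -1/5040, …
h₀=f·g: eliminate ⇒ L₀, order ≤ 1·2.
L = (4 + 4·x + 4·x^2) + (-2 - 4·x)·Dx + (1 + 4·x + 4·x^2)·Dx^2  (order 2).
h: a_k = 0, -2, -2, 4/3, -2/3, 16/15, -8/5, 764/315, …
ICs: h(0) = 0, h′(0) = -2.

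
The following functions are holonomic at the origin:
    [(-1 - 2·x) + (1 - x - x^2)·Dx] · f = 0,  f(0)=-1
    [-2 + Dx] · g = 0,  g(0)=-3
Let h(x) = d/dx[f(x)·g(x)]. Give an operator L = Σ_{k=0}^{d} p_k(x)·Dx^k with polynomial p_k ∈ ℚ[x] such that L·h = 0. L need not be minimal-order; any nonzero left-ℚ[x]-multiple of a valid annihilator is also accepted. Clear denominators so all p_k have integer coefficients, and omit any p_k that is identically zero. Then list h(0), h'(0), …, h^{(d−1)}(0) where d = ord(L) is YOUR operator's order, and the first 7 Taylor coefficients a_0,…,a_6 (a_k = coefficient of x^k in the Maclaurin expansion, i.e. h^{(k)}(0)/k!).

f: a_k = -1, -1, -2, -3, -5, -8, -13, …
g: a_k = -3, -6, -6, -4, -2, -4/5, -4/15, …
L₀ := L_f ⊗_s L_g (sym. prod.), ord ≤ 1.
h₀' ⇒ L via d/dx closure of L₀.
L = (12 + 2·x - 10·x^2 + 4·x^4) + (-3 + 3·x + 5·x^2 - 2·x^3 - 2·x^4)·Dx  (order 1).
h: a_k = 9, 36, 93, 204, 414, 4022/5, 7593/5, …
ICs: h(0) = 9.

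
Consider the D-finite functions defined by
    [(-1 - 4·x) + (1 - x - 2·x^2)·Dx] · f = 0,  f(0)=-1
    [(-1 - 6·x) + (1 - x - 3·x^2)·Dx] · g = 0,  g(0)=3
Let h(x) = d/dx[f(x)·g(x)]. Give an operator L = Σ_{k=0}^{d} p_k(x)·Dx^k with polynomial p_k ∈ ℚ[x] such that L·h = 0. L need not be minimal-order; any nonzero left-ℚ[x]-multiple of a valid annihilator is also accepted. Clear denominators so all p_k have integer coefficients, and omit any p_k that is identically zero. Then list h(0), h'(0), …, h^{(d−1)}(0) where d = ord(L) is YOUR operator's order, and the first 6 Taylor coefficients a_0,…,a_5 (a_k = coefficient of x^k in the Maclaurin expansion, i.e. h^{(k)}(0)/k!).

L = (16 + 18·x - 36·x^2 - 368·x^3 - 132·x^4 + 900·x^5 + 720·x^6) + (-2 - 4·x + 39·x^2 + 16·x^3 - 160·x^4 - 69·x^5 + 210·x^6 + 144·x^7)·Dx  (order 1).
h: a_k = -6, -48, -171, -648, -1980, -6066, …
ICs: h(0) = -6.

f: a_k = -1, -1, -3, -5, -11, -21, …
g: a_k = 3, 3, 12, 21, 57, 120, …
Sym-product of L_f,L_g gives L₀ (≤ ord 1).
Differentiate: ansatz ord ≤ ord L₀ ⇒ L.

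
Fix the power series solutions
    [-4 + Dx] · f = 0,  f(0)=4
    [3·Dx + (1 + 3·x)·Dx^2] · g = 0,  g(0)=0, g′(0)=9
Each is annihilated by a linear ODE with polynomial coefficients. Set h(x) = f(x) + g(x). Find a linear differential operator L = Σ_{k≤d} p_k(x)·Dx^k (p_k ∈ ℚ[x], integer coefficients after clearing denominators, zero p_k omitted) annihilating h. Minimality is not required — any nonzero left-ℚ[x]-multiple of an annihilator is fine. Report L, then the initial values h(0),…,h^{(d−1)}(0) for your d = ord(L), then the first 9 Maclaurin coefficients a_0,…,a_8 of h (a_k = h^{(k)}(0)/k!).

f: a_k = 4, 16, 32, 128/3, 128/3, 512/15, 1024/45, 4096/315, 2048/315, …
g: a_k = 0, 9, -27/2, 27, -243/4, 729/5, -729/2, 6561/7, -19683/8, …
Sum ⇒ L₀ = lclm(L_f,L_g) in ℚ(x)⟨Dx⟩.
L = (-120 - 144·x)·Dx + (2 - 96·x - 144·x^2)·Dx^2 + (7 + 33·x + 36·x^2)·Dx^3  (order 3).
h: a_k = 4, 25, 37/2, 209/3, -217/12, 2699/15, -30757/90, 42763/45, -6183761/2520, …
ICs: h(0) = 4, h′(0) = 25, h′′(0) = 37.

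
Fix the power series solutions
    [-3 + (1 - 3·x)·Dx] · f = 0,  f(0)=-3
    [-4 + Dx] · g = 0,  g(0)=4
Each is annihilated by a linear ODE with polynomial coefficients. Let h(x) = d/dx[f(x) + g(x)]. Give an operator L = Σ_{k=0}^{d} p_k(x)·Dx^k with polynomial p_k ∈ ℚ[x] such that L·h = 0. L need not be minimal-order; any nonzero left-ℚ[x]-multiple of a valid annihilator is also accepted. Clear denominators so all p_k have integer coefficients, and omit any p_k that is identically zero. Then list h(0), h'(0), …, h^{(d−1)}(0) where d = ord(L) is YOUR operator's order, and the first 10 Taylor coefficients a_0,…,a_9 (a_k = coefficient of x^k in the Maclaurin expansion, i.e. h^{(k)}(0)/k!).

L = (60 + 144·x) + (-19 - 48·x + 72·x^2)·Dx + (1 + 3·x - 18·x^2)·Dx^2  (order 2).
h: a_k = 7, 10, -115, -2404/3, -10423/3, -194782/15, -2062619/45, -49584776/315, -167395723/315, -5022084682/2835, …
ICs: h(0) = 7, h′(0) = 10.

f: a_k = -3, -9, -27, -81, -243, -729, -2187, -6561, -19683, -59049, …
g: a_k = 4, 16, 32, 128/3, 128/3, 512/15, 1024/45, 4096/315, 2048/315, 8192/2835, …
h₀=f+g: left-lcm gives L₀, ord ≤ 2.
Derive L from L₀ (diff closure).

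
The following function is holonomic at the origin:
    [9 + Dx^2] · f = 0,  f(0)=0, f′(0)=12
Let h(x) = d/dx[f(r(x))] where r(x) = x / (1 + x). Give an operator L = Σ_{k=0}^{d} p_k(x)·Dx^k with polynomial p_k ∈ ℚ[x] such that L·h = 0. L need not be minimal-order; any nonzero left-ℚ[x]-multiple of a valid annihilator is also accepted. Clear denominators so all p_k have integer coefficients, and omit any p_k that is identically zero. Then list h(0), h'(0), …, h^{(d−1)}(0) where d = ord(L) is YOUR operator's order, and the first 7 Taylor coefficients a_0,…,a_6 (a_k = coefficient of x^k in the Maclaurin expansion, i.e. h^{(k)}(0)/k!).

f: a_k = 0, 12, 0, -18, 0, 81/10, 0, …
L₀ from L_f via x↦r, Dx↦r'^{-1}Dx.
Derive L from L₀ (diff closure).
L = (15 + 12·x + 6·x^2) + (6 + 18·x + 18·x^2 + 6·x^3)·Dx + (1 + 4·x + 6·x^2 + 4·x^3 + x^4)·Dx^2  (order 2).
h: a_k = 12, -24, -18, 168, -879/2, 765, -19353/20, …
ICs: h(0) = 12, h′(0) = -24.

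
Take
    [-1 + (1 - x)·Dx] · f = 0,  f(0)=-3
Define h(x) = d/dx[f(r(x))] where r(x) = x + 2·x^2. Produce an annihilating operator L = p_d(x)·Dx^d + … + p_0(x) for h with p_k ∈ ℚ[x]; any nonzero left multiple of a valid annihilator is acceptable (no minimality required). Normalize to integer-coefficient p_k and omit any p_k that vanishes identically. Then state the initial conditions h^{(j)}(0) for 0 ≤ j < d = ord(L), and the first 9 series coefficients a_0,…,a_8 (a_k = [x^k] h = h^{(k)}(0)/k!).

L = (6 + 12·x + 24·x^2) + (-1 - 3·x + 6·x^2 + 8·x^3)·Dx  (order 1).
h: a_k = -3, -18, -45, -132, -315, -774, -1785, -4104, -9207, …
ICs: h(0) = -3.

f: a_k = -3, -3, -3, -3, -3, -3, -3, -3, -3, …
h₀=f(r): pull back L_f along r ⇒ L₀.
Differentiate: ansatz ord ≤ ord L₀ ⇒ L.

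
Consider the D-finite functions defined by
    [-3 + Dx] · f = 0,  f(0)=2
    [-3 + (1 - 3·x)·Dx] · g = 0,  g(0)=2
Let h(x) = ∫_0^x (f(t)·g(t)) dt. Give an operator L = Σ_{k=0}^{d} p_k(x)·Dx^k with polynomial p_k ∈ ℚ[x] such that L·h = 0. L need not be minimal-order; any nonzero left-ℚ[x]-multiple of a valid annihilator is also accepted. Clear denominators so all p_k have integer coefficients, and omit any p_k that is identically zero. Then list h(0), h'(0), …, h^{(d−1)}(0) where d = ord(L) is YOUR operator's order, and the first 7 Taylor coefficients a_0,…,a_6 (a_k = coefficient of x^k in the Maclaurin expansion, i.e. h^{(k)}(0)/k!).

L = (6 - 9·x)·Dx + (-1 + 3·x)·Dx^2  (order 2).
h: a_k = 0, 4, 12, 30, 72, 351/2, 4401/10, …
ICs: h(0) = 0, h′(0) = 4.

f: a_k = 2, 6, 9, 9, 27/4, 81/20, 81/40, …
g: a_k = 2, 6, 18, 54, 162, 486, 1458, …
L₀ := L_f ⊗_s L_g (sym. prod.), ord ≤ 1.
Integrate: L := L₀·Dx.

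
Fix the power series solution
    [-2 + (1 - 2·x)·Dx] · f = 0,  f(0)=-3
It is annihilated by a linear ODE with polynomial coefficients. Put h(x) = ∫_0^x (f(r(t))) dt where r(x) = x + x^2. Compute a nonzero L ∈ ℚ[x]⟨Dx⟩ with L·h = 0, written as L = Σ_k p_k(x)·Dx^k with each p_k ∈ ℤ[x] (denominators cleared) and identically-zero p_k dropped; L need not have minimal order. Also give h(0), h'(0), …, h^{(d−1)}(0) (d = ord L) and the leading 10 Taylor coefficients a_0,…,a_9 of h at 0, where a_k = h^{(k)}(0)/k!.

f: a_k = -3, -6, -12, -24, -48, -96, -192, -384, -768, -1536, …
L₀ from L_f via x↦r, Dx↦r'^{-1}Dx.
h=∫₀ˣh₀: take L = L₀·Dx.
L = (2 + 4·x)·Dx + (-1 + 2·x + 2·x^2)·Dx^2  (order 2).
h: a_k = 0, -3, -3, -6, -12, -132/5, -60, -984/7, -336, -816, …
ICs: h(0) = 0, h′(0) = -3.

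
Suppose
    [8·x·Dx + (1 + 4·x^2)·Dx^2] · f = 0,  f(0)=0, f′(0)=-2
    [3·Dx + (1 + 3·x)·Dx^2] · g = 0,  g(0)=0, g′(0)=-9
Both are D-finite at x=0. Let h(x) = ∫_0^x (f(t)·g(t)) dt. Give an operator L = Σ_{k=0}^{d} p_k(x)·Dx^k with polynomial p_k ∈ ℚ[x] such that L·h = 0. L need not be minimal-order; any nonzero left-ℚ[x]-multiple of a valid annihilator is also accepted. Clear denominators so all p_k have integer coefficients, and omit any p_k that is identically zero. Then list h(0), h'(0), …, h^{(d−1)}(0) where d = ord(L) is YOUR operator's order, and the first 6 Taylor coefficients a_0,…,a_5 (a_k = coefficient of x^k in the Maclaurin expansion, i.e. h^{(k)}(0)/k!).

L = (1632 + 8496·x + 23040·x^2 + 110016·x^3 + 207360·x^4 + 269568·x^5 + 82944·x^7)·Dx^2 + (418 + 6672·x + 44112·x^2 + 151488·x^3 + 393984·x^4 + 642816·x^5 + 725760·x^6 + 82944·x^7 + 290304·x^8)·Dx^3 + (204 + 1844·x + 12096·x^2 + 47408·x^3 + 122880·x^4 + 240192·x^5 + 331776·x^6 + 361728·x^7 + 82944·x^8 + 165888·x^9)·Dx^4 + (25 + 246·x + 1217·x^2 + 4128·x^3 + 10624·x^4 + 22080·x^5 + 34272·x^6 + 41472·x^7 + 43776·x^8 + 13824·x^9 + 20736·x^10)·Dx^5  (order 5).
h: a_k = 0, 0, 0, 6, -27/4, 6, …
ICs: h(0) = 0, h′(0) = 0, h′′(0) = 0, h′′′(0) = 36, h′′′′(0) = -162.

f: a_k = 0, -2, 0, 8/3, 0, -32/5, …
g: a_k = 0, -9, 27/2, -27, 243/4, -729/5, …
h₀=f·g: eliminate ⇒ L₀, order ≤ 2·2.
h=∫₀ˣh₀: take L = L₀·Dx.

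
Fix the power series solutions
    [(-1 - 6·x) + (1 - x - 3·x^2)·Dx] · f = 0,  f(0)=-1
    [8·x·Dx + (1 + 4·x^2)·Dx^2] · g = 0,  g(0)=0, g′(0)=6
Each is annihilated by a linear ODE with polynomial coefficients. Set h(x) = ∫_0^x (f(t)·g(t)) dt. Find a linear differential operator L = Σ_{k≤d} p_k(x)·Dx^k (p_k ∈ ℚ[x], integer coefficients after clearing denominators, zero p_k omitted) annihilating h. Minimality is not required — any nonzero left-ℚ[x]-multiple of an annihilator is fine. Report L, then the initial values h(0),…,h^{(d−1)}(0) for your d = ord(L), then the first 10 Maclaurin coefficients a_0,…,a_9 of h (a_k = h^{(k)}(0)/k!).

L = (6 + 8·x + 72·x^2)·Dx + (2 + 4·x + 16·x^2 + 72·x^3)·Dx^2 + (-1 + x - x^2 + 4·x^3 + 12·x^4)·Dx^3  (order 3).
h: a_k = 0, 0, -3, -2, -4, -34/5, -253/15, -1016/35, -7909/140, -37154/315, …
ICs: h(0) = 0, h′(0) = 0, h′′(0) = -6.

f: a_k = -1, -1, -4, -7, -19, -40, -97, -217, -508, -1159, …
g: a_k = 0, 6, 0, -8, 0, 96/5, 0, -384/7, 0, 512/3, …
Sym-product of L_f,L_g gives L₀ (≤ ord 2).
h=∫₀ˣh₀: take L = L₀·Dx.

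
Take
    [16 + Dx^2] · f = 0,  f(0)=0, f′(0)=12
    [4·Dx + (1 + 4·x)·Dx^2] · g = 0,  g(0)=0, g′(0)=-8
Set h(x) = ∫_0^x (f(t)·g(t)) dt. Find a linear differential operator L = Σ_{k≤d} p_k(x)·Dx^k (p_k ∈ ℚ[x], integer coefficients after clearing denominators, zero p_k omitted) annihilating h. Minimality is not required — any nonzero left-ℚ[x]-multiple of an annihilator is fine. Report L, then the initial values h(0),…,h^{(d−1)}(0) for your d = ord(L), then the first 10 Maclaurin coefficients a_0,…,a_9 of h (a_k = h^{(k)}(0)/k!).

f: a_k = 0, 12, 0, -32, 0, 128/5, 0, -1024/105, 0, 2048/945, …
g: a_k = 0, -8, 16, -128/3, 128, -2048/5, 4096/3, -32768/7, 16384, -524288/9, …
Sym-product of L_f,L_g gives L₀ (≤ ord 4).
Integrate: L := L₀·Dx.
L = (-768 + 6144·x + 77824·x^2 + 262144·x^3 + 262144·x^4)·Dx + (256 + 5120·x + 24576·x^2 + 32768·x^3)·Dx^2 + (1280·x + 10752·x^2 + 32768·x^3 + 32768·x^4)·Dx^3 + (16 + 320·x + 1536·x^2 + 2048·x^3)·Dx^4 + (3 + 56·x + 368·x^2 + 1024·x^3 + 1024·x^4)·Dx^5  (order 5).
h: a_k = 0, 0, 0, -32, 48, -256/5, 512/3, -11264/21, 7936/5, -925696/189, …
ICs: h(0) = 0, h′(0) = 0, h′′(0) = 0, h′′′(0) = -192, h′′′′(0) = 1152.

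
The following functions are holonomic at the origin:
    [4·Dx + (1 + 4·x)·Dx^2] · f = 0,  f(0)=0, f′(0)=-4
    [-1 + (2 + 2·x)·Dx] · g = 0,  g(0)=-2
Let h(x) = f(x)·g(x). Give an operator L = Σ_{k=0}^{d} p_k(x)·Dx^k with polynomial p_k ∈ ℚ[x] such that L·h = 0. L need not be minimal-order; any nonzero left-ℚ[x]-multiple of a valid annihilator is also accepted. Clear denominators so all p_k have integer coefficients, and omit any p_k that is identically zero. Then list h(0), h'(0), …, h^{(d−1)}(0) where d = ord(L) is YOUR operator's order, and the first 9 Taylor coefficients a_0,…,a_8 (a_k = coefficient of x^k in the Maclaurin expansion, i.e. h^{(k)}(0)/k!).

f: a_k = 0, -4, 8, -64/3, 64, -1024/5, 2048/3, -16384/7, 8192, …
g: a_k = -2, -1, 1/4, -1/8, 5/64, -7/128, 21/512, -33/1024, 429/16384, …
Sym-product of L_f,L_g gives L₀ (≤ ord 2).
L = (-5 + 4·x) + (12 + 12·x)·Dx + (4 + 24·x + 36·x^2 + 16·x^3)·Dx^2  (order 2).
h: a_k = 0, 8, -12, 101/3, -625/6, 81349/240, -547691/480, 52913387/13440, -372033667/26880, …
ICs: h(0) = 0, h′(0) = 8.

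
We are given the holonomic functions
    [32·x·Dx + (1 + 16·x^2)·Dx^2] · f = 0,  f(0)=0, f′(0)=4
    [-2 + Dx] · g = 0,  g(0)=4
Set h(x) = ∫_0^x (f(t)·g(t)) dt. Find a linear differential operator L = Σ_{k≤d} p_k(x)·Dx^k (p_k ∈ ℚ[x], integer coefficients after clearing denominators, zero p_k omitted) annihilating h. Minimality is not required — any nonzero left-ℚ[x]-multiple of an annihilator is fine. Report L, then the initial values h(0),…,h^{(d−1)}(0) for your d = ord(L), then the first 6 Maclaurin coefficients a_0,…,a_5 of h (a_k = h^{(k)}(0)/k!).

L = (4 - 64·x + 64·x^2)·Dx + (-4 + 32·x - 64·x^2)·Dx^2 + (1 + 16·x^2)·Dx^3  (order 3).
h: a_k = 0, 0, 8, 32/3, -40/3, -448/15, …
ICs: h(0) = 0, h′(0) = 0, h′′(0) = 16.

f: a_k = 0, 4, 0, -64/3, 0, 1024/5, …
g: a_k = 4, 8, 8, 16/3, 8/3, 16/15, …
L₀ := L_f ⊗_s L_g (sym. prod.), ord ≤ 2.
h=∫h₀ ⇒ L = L₀·Dx.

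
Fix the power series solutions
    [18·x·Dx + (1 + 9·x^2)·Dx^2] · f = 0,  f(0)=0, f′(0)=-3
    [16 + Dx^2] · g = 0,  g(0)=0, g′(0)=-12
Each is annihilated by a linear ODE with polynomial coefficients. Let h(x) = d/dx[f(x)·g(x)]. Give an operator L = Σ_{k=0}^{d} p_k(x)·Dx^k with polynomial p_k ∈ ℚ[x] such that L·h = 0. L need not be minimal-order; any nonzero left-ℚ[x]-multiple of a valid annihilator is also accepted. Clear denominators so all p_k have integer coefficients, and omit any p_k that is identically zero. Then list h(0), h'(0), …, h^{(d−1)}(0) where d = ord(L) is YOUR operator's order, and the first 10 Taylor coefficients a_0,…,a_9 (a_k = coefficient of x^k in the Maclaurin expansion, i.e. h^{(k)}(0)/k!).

f: a_k = 0, -3, 0, 9, 0, -243/5, 0, 2187/7, 0, -2187, …
g: a_k = 0, -12, 0, 32, 0, -128/5, 0, 1024/105, 0, -2048/945, …
f·g: L₀ = L_f ⊗_s L_g, ord ≤ 2·2.
h₀' ⇒ L via d/dx closure of L₀.
L = (524992 + 14103936·x^2 + 183342528·x^4 + 608394240·x^6 + 1431032832·x^8 + 3627970560·x^10 + 8707129344·x^12) + (314208·x + 11036736·x^3 + 108591840·x^5 + 419904000·x^7 + 1209323520·x^9 + 2176782336·x^11)·Dx + (38012 + 1098792·x^2 + 14837580·x^4 + 64186992·x^6 + 209112192·x^8 + 589545216·x^10 + 1088391168·x^12)·Dx^2 + (19638·x + 689796·x^3 + 6786990·x^5 + 26244000·x^7 + 75582720·x^9 + 136048896·x^11)·Dx^3 + (325 + 13581·x^2 + 211167·x^4 + 1635147·x^6 + 7479540·x^8 + 22674816·x^10 + 34012224·x^12)·Dx^4  (order 4).
h: a_k = 0, 72, 0, -816, 0, 5688, 0, -44512, 0, 118377464/315, …
ICs: h(0) = 0, h′(0) = 72, h′′(0) = 0, h′′′(0) = -4896.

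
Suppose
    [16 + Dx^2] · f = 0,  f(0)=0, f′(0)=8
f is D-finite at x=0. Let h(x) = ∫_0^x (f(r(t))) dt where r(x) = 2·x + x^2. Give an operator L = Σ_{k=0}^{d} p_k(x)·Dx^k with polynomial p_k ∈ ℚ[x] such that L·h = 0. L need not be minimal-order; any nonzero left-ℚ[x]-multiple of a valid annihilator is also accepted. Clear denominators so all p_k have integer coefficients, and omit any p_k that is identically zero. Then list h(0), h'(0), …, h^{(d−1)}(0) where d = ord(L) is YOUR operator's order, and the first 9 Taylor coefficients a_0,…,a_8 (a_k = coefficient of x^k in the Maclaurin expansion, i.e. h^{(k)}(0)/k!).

f: a_k = 0, 8, 0, -64/3, 0, 256/15, 0, -2048/315, 0, …
Change of var in L_f (x↦r) gives L₀.
h=∫₀ˣh₀: take L = L₀·Dx.
L = (64 + 192·x + 192·x^2 + 64·x^3)·Dx - Dx^2 + (1 + x)·Dx^3  (order 3).
h: a_k = 0, 0, 8, 8/3, -128/3, -256/5, 3136/45, 192, 20992/315, …
ICs: h(0) = 0, h′(0) = 0, h′′(0) = 16.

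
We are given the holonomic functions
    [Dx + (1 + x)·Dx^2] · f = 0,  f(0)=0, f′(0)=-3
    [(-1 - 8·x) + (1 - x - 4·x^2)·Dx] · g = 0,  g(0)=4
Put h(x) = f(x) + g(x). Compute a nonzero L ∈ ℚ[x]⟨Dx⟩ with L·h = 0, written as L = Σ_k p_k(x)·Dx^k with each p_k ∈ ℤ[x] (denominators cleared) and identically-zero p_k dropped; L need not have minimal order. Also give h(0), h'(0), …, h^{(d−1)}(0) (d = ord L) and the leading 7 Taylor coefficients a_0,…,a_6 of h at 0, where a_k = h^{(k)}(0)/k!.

L = (-74 - 562·x - 1120·x^2 - 1728·x^3 - 768·x^4)·Dx + (-52 - 576·x - 1636·x^2 - 3264·x^3 - 3488·x^4 - 1280·x^5)·Dx^2 + (11 + 41·x + 53·x^2 - 185·x^3 - 704·x^4 - 752·x^5 - 256·x^6)·Dx^3  (order 3).
h: a_k = 4, 1, 43/2, 35, 467/4, 1297/5, 1449/2, …
ICs: h(0) = 4, h′(0) = 1, h′′(0) = 43.

f: a_k = 0, -3, 3/2, -1, 3/4, -3/5, 1/2, …
g: a_k = 4, 4, 20, 36, 116, 260, 724, …
h₀=f+g: left-lcm gives L₀, ord ≤ 3.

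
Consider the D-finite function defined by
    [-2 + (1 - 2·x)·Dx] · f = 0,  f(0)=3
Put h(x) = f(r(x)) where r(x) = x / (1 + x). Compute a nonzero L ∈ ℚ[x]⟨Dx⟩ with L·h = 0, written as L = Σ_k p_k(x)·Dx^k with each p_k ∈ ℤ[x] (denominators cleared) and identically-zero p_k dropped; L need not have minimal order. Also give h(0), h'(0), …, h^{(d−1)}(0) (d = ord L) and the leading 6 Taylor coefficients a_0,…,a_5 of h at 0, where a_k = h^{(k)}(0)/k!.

f: a_k = 3, 6, 12, 24, 48, 96, …
L₀ from L_f via x↦r, Dx↦r'^{-1}Dx.
L = 2 + (-1 + x^2)·Dx  (order 1).
h: a_k = 3, 6, 6, 6, 6, 6, …
ICs: h(0) = 3.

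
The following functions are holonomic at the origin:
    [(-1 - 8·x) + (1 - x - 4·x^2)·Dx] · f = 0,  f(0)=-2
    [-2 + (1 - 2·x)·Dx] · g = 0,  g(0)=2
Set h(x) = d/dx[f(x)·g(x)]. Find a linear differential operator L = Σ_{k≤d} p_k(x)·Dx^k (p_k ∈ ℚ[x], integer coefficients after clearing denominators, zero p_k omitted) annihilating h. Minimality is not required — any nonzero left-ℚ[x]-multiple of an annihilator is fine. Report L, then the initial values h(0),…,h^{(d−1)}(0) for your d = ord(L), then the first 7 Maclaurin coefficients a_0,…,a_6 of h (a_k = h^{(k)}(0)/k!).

f: a_k = -2, -2, -10, -18, -58, -130, -362, …
g: a_k = 2, 4, 8, 16, 32, 64, 128, …
Product ⇒ symmetric product L₀, ord ≤ 1.
h=h₀': d/dx-closure on L₀ ⇒ L.
L = (22 - 12·x - 120·x^2 - 256·x^3 + 768·x^4) + (-3 + 5·x + 42·x^2 - 88·x^3 - 80·x^4 + 192·x^5)·Dx  (order 1).
h: a_k = -12, -88, -372, -1456, -4940, -16200, -50148, …
ICs: h(0) = -12.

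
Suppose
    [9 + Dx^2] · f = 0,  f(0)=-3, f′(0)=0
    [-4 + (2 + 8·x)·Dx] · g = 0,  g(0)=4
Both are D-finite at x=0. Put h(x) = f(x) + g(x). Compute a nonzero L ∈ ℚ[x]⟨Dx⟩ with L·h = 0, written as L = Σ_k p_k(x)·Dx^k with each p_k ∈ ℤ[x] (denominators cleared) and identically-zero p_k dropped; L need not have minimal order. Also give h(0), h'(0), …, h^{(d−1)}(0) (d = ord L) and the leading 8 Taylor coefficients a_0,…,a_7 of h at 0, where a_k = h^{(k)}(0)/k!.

L = (-378 - 1296·x - 2592·x^2) + (45 + 828·x + 3888·x^2 + 5184·x^3)·Dx + (-42 - 144·x - 288·x^2)·Dx^2 + (5 + 92·x + 432·x^2 + 576·x^3)·Dx^3  (order 3).
h: a_k = 1, 8, 11/2, 16, -401/8, 112, -26637/80, 1056, …
ICs: h(0) = 1, h′(0) = 8, h′′(0) = 11.

f: a_k = -3, 0, 27/2, 0, -81/8, 0, 243/80, 0, …
g: a_k = 4, 8, -8, 16, -40, 112, -336, 1056, …
Sum ⇒ L₀ = lclm(L_f,L_g) in ℚ(x)⟨Dx⟩.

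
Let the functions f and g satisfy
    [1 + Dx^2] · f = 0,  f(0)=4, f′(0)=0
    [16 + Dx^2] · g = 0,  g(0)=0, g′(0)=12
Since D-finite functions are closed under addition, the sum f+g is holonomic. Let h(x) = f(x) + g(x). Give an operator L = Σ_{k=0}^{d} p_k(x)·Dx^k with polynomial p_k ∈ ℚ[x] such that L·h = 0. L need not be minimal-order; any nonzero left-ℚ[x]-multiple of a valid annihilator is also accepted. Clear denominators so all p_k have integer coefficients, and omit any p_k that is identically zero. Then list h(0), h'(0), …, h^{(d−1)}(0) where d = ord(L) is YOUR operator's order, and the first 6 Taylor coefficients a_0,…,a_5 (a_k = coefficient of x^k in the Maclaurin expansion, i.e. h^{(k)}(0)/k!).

L = 16 + 17·Dx^2 + Dx^4  (order 4).
h: a_k = 4, 12, -2, -32, 1/6, 128/5, …
ICs: h(0) = 4, h′(0) = 12, h′′(0) = -4, h′′′(0) = -192.

f: a_k = 4, 0, -2, 0, 1/6, 0, …
g: a_k = 0, 12, 0, -32, 0, 128/5, …
Weyl lclm of L_f,L_g ⇒ L₀ (ord ≤ 4).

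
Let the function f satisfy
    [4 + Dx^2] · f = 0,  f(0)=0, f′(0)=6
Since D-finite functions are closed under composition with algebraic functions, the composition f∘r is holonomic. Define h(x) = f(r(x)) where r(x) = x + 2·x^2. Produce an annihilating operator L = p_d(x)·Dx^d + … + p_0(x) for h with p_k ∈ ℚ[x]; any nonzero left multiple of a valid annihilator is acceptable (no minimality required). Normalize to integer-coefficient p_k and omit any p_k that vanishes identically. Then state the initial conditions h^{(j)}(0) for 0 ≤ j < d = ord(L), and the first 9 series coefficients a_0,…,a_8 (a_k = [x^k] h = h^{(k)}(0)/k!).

f: a_k = 0, 6, 0, -4, 0, 4/5, 0, -8/105, 0, …
f∘r: x↦r, Dx↦Dx/r' in L_f ⇒ L₀.
L = (4 + 48·x + 192·x^2 + 256·x^3) - 4·Dx + (1 + 4·x)·Dx^2  (order 2).
h: a_k = 0, 6, 12, -4, -24, -236/5, -24, 3352/105, 944/15, …
ICs: h(0) = 0, h′(0) = 6.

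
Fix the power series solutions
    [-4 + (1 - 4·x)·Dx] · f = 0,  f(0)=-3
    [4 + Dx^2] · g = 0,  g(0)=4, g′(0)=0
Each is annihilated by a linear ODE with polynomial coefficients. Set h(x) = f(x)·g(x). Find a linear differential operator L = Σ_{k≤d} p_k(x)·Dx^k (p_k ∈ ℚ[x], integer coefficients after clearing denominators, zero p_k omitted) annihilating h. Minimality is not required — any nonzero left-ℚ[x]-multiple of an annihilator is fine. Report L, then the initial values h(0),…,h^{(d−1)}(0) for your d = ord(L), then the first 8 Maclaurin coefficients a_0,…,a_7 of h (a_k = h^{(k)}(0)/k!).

f: a_k = -3, -12, -48, -192, -768, -3072, -12288, -49152, …
g: a_k = 4, 0, -8, 0, 8/3, 0, -16/45, 0, …
f·g: L₀ = L_f ⊗_s L_g, ord ≤ 1·2.
L = (-4 + 16·x) + 8·Dx + (-1 + 4·x)·Dx^2  (order 2).
h: a_k = -12, -48, -168, -672, -2696, -10784, -647024/15, -2588096/15, …
ICs: h(0) = -12, h′(0) = -48.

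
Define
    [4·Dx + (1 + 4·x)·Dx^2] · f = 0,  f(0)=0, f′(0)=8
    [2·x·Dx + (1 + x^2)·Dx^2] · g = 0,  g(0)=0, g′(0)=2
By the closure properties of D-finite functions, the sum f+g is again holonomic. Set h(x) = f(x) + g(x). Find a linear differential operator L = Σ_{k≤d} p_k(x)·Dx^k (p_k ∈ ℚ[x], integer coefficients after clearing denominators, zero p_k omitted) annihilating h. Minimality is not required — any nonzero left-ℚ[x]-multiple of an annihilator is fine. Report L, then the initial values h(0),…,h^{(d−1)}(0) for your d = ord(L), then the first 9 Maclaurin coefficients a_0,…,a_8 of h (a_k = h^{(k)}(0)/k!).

f: a_k = 0, 8, -16, 128/3, -128, 2048/5, -4096/3, 32768/7, -16384, …
g: a_k = 0, 2, 0, -2/3, 0, 2/5, 0, -2/7, 0, …
Weyl lclm of L_f,L_g ⇒ L₀ (ord ≤ 4).
L = (-4 - 48·x + 12·x^2 + 16·x^3)·Dx + (-17 - 8·x - 45·x^2 + 24·x^3 + 32·x^4)·Dx^2 + (-2 - 7·x + 4·x^2 + x^3 + 6·x^4 + 8·x^5)·Dx^3  (order 3).
h: a_k = 0, 10, -16, 42, -128, 410, -4096/3, 32766/7, -16384, …
ICs: h(0) = 0, h′(0) = 10, h′′(0) = -32.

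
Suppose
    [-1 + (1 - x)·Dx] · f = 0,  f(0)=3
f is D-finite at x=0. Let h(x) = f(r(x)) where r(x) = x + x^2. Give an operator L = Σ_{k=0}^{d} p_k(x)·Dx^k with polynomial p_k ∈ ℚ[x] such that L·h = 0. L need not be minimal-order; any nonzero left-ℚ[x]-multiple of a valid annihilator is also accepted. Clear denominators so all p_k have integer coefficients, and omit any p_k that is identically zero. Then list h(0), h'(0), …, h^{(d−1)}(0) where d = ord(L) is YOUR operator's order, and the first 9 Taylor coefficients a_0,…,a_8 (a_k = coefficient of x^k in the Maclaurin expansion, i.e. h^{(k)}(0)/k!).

L = (1 + 2·x) + (-1 + x + x^2)·Dx  (order 1).
h: a_k = 3, 3, 6, 9, 15, 24, 39, 63, 102, …
ICs: h(0) = 3.

f: a_k = 3, 3, 3, 3, 3, 3, 3, 3, 3, …
Change of var in L_f (x↦r) gives L₀.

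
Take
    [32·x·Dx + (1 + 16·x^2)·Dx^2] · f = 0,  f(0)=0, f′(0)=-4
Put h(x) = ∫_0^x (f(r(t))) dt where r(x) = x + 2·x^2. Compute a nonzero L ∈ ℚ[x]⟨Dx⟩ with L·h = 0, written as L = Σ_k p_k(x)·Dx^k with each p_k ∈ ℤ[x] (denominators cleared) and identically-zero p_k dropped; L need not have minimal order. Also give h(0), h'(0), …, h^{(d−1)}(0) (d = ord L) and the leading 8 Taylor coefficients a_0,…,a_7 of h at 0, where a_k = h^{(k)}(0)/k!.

f: a_k = 0, -4, 0, 64/3, 0, -1024/5, 0, 16384/7, …
Substitute x→r, Dx→(1/r')Dx; clear ⇒ L₀.
∫: right-multiply L₀ by Dx.
L = (-4 + 32·x + 256·x^2 + 768·x^3 + 768·x^4)·Dx^2 + (1 + 4·x + 16·x^2 + 128·x^3 + 320·x^4 + 256·x^5)·Dx^3  (order 3).
h: a_k = 0, 0, -2, -8/3, 16/3, 128/5, 128/15, -5632/21, …
ICs: h(0) = 0, h′(0) = 0, h′′(0) = -4.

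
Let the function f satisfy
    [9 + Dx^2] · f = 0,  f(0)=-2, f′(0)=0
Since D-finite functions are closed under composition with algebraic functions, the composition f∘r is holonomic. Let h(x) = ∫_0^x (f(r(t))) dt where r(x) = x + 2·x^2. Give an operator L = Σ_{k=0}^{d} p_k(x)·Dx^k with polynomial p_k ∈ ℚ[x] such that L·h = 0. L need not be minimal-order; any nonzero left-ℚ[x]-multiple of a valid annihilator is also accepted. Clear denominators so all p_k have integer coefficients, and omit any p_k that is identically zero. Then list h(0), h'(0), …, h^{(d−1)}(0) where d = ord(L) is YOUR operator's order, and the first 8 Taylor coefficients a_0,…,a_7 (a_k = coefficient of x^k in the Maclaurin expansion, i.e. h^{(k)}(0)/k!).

f: a_k = -2, 0, 9, 0, -27/4, 0, 81/40, 0, …
Substitute x→r, Dx→(1/r')Dx; clear ⇒ L₀.
Integrate: L := L₀·Dx.
L = (9 + 108·x + 432·x^2 + 576·x^3)·Dx - 4·Dx^2 + (1 + 4·x)·Dx^3  (order 3).
h: a_k = 0, -2, 0, 3, 9, 117/20, -9, -6399/280, …
ICs: h(0) = 0, h′(0) = -2, h′′(0) = 0.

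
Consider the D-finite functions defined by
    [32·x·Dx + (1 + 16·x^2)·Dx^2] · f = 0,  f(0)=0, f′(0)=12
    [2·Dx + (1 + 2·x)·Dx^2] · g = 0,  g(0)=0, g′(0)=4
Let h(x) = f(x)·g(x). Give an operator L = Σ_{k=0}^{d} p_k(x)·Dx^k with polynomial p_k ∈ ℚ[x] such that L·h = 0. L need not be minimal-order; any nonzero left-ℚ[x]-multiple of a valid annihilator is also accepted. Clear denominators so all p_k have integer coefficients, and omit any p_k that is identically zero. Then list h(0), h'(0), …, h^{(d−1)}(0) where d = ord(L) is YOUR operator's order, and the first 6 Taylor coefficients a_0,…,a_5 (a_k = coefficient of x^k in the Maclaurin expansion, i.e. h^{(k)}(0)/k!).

f: a_k = 0, 12, 0, -64, 0, 3072/5, …
g: a_k = 0, 4, -4, 16/3, -8, 64/5, …
Sym-product of L_f,L_g gives L₀ (≤ ord 4).
L = (2304 + 8960·x + 114688·x^2 + 552960·x^3 + 983040·x^4 + 851968·x^5 + 1048576·x^7)·Dx + (1032 + 14720·x + 111872·x^2 + 616448·x^3 + 1884160·x^4 + 3047424·x^5 + 2293760·x^6 + 1572864·x^7 + 3670016·x^8)·Dx^2 + (72 + 2512·x + 19968·x^2 + 99072·x^3 + 393216·x^4 + 1019904·x^5 + 1572864·x^6 + 1376256·x^7 + 1572864·x^8 + 2097152·x^9)·Dx^3 + (17 + 132·x + 964·x^2 + 4864·x^3 + 18432·x^4 + 55296·x^5 + 129024·x^6 + 196608·x^7 + 196608·x^8 + 262144·x^9 + 262144·x^10)·Dx^4  (order 4).
h: a_k = 0, 0, 48, -48, -192, 160, …
ICs: h(0) = 0, h′(0) = 0, h′′(0) = 96, h′′′(0) = -288.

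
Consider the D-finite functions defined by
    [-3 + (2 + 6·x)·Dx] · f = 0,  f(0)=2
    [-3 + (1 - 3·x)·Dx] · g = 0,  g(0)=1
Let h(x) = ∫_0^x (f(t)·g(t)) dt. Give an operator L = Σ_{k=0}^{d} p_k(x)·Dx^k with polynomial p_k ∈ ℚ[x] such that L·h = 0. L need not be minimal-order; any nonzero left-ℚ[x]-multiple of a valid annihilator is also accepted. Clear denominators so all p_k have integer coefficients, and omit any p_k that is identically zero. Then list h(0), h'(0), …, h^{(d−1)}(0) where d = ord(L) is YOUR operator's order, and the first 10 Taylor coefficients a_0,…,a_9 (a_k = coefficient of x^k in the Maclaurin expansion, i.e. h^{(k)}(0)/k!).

f: a_k = 2, 3, -9/4, 27/8, -405/64, 1701/128, -15309/512, 72171/1024, -2814669/16384, 14073345/32768, …
g: a_k = 1, 3, 9, 27, 81, 243, 729, 2187, 6561, 19683, …
h₀=f·g: eliminate ⇒ L₀, order ≤ 1·1.
Integrate: L := L₀·Dx.
L = (9 + 9·x)·Dx + (-2 + 18·x^2)·Dx^2  (order 2).
h: a_k = 0, 2, 9/2, 33/4, 621/32, 14499/320, 29565/256, 1049031/3584, 6366357/8192, 33641163/16384, …
ICs: h(0) = 0, h′(0) = 2.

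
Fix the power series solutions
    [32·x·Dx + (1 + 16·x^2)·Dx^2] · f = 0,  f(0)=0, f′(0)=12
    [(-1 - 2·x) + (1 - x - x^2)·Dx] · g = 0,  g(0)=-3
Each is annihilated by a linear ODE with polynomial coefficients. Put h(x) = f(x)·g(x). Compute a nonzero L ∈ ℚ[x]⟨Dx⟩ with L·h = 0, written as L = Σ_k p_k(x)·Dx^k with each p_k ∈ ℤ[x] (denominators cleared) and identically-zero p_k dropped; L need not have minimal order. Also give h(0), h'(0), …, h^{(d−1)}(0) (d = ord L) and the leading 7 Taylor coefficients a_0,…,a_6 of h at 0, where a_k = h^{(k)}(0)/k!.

f: a_k = 0, 12, 0, -64, 0, 3072/5, 0, …
g: a_k = -3, -3, -6, -9, -15, -24, -39, …
h₀=f·g: eliminate ⇒ L₀, order ≤ 2·1.
L = (2 + 32·x + 96·x^2) + (2 - 28·x + 64·x^2 + 96·x^3)·Dx + (-1 + x - 15·x^2 + 16·x^3 + 16·x^4)·Dx^2  (order 2).
h: a_k = 0, -36, -36, 120, 84, -8196/5, -7776/5, …
ICs: h(0) = 0, h′(0) = -36.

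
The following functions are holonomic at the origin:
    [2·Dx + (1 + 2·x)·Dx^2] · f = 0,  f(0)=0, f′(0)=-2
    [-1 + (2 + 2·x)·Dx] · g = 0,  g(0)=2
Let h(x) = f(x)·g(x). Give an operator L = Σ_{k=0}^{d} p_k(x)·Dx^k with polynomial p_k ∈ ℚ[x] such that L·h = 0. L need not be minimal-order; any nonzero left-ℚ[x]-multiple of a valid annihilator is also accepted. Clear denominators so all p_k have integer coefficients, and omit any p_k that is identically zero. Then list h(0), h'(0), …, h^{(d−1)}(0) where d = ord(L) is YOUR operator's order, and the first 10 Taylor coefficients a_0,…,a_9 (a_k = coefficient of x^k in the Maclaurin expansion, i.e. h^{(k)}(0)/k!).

f: a_k = 0, -2, 2, -8/3, 4, -32/5, 32/3, -128/7, 32, -512/9, …
g: a_k = 2, 1, -1/4, 1/8, -5/64, 7/128, -21/512, 33/1024, -429/16384, 715/32768, …
Sym-product of L_f,L_g gives L₀ (≤ ord 2).
L = (-1 + 2·x) + (4 + 4·x)·Dx + (4 + 16·x + 20·x^2 + 8·x^3)·Dx^2  (order 2).
h: a_k = 0, -4, 2, -17/6, 55/12, -3709/480, 4267/320, -209709/8960, 746239/17920, -38670077/516096, …
ICs: h(0) = 0, h′(0) = -4.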